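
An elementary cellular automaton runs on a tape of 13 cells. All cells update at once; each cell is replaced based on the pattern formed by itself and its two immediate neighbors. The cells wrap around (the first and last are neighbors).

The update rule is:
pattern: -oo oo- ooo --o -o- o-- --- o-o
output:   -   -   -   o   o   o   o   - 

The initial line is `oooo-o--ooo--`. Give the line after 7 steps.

-----ooo---oo
ooooo---ooo--
-----ooo---oo  (repeats step 1; period 2)
step 7: -----ooo---oo

-----ooo---oo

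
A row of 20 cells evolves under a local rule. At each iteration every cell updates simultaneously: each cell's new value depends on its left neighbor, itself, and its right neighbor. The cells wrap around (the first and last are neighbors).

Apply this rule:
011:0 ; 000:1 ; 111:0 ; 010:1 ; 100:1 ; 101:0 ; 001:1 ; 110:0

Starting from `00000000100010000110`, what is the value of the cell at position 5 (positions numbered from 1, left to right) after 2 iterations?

0

11111111111111111001
00000000000000000110
position 5 holds 0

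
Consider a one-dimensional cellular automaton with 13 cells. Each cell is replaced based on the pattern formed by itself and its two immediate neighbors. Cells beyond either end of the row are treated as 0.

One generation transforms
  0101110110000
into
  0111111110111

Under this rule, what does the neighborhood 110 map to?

At position 5 the neighborhood is 110; the next row has 1 there.

1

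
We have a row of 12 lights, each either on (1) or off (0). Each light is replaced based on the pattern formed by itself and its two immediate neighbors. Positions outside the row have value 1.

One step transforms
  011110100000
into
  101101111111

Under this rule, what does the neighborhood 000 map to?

1

At position 8 the neighborhood is 000; the next row has 1 there.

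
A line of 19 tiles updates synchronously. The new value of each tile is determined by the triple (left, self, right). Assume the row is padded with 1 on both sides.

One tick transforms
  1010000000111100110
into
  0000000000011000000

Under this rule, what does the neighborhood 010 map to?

0

At position 2 the neighborhood is 010; the next row has 0 there.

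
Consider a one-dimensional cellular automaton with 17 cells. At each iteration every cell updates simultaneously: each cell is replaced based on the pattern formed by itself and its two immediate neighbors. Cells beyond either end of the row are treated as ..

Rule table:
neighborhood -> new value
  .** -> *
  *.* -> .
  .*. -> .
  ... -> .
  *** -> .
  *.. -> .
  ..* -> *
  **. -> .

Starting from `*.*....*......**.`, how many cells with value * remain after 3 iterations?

......*......**..
.....*......**...
....*......**....
count of *: 3

3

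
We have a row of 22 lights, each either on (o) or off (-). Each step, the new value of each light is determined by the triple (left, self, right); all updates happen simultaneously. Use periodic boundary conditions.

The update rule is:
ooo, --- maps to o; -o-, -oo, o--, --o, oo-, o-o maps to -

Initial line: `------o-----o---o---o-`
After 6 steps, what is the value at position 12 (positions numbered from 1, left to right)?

ooooo---ooo---o---o---
-ooo--o--o--o---o---o-
--o-----------o---o---
o---ooooooooo---o---oo
--o--ooooooo--o---o--o
------ooooo-----o-----
position 12 holds -

-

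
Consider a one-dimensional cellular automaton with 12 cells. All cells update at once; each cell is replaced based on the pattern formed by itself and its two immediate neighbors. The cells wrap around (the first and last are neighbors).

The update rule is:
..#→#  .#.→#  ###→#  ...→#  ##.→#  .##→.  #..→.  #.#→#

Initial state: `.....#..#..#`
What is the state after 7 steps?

.#####.##.##
#.#####.##.#
##.#####.##.
.##.#####.##
#.##.#####.#
##.##.#####.
.##.##.#####

.##.##.#####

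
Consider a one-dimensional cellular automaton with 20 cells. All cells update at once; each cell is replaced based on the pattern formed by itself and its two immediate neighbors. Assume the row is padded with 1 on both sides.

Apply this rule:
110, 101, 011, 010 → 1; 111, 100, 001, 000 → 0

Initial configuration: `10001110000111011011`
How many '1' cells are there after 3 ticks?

6

10001010000101111110
10001110000111000011
10001010000101000010
count of 1: 6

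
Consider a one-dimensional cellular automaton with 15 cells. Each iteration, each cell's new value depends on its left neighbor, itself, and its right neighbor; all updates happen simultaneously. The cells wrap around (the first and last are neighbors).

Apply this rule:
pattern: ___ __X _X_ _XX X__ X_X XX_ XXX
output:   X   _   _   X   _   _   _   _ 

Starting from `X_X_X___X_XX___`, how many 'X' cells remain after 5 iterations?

iteration 1: ______X___X__X_
iteration 2: XXXXX___X______
iteration 3: X_____X___XXXX_
iteration 4: __XXX___X_X____
iteration 5: X_X___X_____XXX
count of X: 6

6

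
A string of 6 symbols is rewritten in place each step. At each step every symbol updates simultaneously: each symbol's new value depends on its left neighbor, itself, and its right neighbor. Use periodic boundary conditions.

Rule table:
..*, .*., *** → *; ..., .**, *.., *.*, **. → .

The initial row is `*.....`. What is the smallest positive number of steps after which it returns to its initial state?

step 1: *....*
step 2: ....*.
step 3: ...**.
step 4: ..*...
step 5: .**...
step 6: *.....

6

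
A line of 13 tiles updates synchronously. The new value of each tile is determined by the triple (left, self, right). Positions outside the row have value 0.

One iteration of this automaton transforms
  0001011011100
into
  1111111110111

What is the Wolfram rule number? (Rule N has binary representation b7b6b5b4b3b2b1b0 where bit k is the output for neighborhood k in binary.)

position 9: 111 → 0  (bit 7 = 0)
position 6: 110 → 1  (bit 6 = 1)
position 4: 101 → 1  (bit 5 = 1)
position 11: 100 → 1  (bit 4 = 1)
position 5: 011 → 1  (bit 3 = 1)
position 3: 010 → 1  (bit 2 = 1)
position 2: 001 → 1  (bit 1 = 1)
position 0: 000 → 1  (bit 0 = 1)
bits b7..b0 = 01111111 = 127

127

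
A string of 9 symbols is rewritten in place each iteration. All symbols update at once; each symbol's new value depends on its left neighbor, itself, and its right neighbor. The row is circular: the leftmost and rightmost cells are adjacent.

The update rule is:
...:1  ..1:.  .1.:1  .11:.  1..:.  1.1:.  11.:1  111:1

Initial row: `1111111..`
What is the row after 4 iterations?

.1..111.1

.111111..
..11111.1
...1111.1
.1..111.1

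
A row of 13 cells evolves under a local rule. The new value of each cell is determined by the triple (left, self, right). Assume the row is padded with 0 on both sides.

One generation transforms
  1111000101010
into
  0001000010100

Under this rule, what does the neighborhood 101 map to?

At position 8 the neighborhood is 101; the next row has 1 there.

1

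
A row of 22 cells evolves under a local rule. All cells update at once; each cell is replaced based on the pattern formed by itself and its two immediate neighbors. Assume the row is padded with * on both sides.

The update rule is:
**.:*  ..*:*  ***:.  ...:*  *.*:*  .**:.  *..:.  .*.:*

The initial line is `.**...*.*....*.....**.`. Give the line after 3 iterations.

iteration 1: *.*.*****.****.****.**
iteration 2: ****....**...**...**..
iteration 3: ...*.***.*.**.*.**.*.*

...*.***.*.**.*.**.*.*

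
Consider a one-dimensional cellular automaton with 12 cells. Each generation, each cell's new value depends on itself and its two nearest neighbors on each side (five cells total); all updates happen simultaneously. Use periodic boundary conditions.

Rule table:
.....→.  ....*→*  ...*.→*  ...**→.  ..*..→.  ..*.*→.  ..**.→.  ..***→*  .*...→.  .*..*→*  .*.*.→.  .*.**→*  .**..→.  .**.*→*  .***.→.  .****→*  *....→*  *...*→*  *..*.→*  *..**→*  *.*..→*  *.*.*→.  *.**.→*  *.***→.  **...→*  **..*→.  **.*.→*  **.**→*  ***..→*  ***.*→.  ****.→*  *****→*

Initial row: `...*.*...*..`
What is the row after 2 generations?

.**..*.**..*
**..*.**..*.

**..*.**..*.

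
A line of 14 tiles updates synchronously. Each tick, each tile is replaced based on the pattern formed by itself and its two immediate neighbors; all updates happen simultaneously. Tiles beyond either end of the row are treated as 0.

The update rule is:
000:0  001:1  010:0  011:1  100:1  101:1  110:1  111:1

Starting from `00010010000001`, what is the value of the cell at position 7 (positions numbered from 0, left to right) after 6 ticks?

1

tick 1: 00101101000010
tick 2: 01011110100101
tick 3: 10111111011010
tick 4: 01111111111101
tick 5: 11111111111110
tick 6: 11111111111111
position 7 holds 1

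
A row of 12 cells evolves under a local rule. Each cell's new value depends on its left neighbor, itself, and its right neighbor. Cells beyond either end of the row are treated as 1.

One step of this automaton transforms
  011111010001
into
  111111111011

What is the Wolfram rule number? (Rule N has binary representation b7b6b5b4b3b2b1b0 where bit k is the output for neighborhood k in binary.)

254

position 2: 111 → 1  (bit 7 = 1)
position 5: 110 → 1  (bit 6 = 1)
position 0: 101 → 1  (bit 5 = 1)
position 8: 100 → 1  (bit 4 = 1)
position 1: 011 → 1  (bit 3 = 1)
position 7: 010 → 1  (bit 2 = 1)
position 10: 001 → 1  (bit 1 = 1)
position 9: 000 → 0  (bit 0 = 0)
bits b7..b0 = 11111110 = 254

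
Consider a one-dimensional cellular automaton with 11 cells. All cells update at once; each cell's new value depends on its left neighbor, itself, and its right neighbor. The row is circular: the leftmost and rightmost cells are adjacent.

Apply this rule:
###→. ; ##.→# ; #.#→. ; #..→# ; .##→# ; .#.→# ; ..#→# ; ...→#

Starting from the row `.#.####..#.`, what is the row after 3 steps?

step 1: ##.#..#####
step 2: .#.####....
step 3: ##.#..#####

##.#..#####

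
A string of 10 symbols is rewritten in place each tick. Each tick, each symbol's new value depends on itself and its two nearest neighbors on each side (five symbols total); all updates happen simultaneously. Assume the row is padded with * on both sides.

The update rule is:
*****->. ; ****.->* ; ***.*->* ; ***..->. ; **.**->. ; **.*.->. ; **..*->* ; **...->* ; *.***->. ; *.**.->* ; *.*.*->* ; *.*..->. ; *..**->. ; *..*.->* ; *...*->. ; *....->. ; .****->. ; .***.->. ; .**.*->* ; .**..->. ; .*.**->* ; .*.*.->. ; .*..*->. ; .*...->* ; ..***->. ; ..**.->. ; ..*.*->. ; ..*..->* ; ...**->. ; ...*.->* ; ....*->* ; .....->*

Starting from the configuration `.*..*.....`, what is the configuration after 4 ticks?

.****...*.

...***.**.
*....*.**.
.*.**.***.
.****...*.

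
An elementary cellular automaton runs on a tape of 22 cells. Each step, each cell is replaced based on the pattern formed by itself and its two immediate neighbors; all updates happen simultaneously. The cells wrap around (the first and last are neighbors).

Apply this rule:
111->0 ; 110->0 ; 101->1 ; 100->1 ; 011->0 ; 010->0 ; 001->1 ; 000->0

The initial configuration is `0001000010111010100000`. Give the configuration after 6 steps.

0101011010101010101011

0010100101000101010000
0101011010101010101000
1010100101010101010100
0101011010101010101011
1010100101010101010100  (repeats step 3; period 2)
step 6: 0101011010101010101011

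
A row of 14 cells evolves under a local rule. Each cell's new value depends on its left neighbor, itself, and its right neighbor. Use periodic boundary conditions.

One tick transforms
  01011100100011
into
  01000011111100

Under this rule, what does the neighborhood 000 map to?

1

At position 10 the neighborhood is 000; the next row has 1 there.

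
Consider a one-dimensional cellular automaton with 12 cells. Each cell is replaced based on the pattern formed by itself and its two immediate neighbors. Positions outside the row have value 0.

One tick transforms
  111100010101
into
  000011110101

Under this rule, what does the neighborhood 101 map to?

0

At position 8 the neighborhood is 101; the next row has 0 there.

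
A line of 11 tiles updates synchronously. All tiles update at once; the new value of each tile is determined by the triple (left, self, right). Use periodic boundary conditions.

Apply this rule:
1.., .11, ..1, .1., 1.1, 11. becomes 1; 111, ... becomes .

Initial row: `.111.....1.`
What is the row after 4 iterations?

iteration 1: 11.11...111
iteration 2: .11111.11..
iteration 3: 11...11111.
iteration 4: 111.11...11

111.11...11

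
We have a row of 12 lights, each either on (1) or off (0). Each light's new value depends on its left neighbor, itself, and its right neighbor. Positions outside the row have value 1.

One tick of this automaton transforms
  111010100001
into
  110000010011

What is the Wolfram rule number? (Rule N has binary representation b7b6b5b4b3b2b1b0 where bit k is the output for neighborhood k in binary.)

position 0: 111 → 1  (bit 7 = 1)
position 2: 110 → 0  (bit 6 = 0)
position 3: 101 → 0  (bit 5 = 0)
position 7: 100 → 1  (bit 4 = 1)
position 11: 011 → 1  (bit 3 = 1)
position 4: 010 → 0  (bit 2 = 0)
position 10: 001 → 1  (bit 1 = 1)
position 8: 000 → 0  (bit 0 = 0)
bits b7..b0 = 10011010 = 154

154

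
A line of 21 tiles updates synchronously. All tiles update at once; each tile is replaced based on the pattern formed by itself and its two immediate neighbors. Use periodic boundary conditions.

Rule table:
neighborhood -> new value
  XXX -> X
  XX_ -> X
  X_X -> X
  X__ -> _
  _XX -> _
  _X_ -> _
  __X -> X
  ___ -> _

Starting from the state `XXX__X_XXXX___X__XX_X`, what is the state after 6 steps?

step 1: XXX_X_X_XXX__X__X_XX_
step 2: _XXX_X_X_XX_X__X_X_XX
step 3: X_XXX_X_X_XX__X_X_X_X
step 4: XX_XXX_X_X_X_X_X_X_X_
step 5: _XX_XXX_X_X_X_X_X_X_X
step 6: X_XX_XXX_X_X_X_X_X_X_

X_XX_XXX_X_X_X_X_X_X_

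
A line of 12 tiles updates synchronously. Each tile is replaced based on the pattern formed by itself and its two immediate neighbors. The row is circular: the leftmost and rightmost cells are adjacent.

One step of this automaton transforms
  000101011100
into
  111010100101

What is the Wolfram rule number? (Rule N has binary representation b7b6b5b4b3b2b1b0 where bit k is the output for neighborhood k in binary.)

position 8: 111 → 0  (bit 7 = 0)
position 9: 110 → 1  (bit 6 = 1)
position 4: 101 → 1  (bit 5 = 1)
position 10: 100 → 0  (bit 4 = 0)
position 7: 011 → 0  (bit 3 = 0)
position 3: 010 → 0  (bit 2 = 0)
position 2: 001 → 1  (bit 1 = 1)
position 0: 000 → 1  (bit 0 = 1)
bits b7..b0 = 01100011 = 99

99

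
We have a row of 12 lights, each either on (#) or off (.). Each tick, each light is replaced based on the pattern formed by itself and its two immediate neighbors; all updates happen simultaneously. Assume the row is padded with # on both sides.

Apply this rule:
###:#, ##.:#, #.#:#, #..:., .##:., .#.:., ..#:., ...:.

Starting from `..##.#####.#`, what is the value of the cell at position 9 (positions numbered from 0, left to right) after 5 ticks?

tick 1: ...##.#####.
tick 2: ....##.#####
tick 3: .....##.####
tick 4: ......##.###
tick 5: .......##.##
position 9 holds .

.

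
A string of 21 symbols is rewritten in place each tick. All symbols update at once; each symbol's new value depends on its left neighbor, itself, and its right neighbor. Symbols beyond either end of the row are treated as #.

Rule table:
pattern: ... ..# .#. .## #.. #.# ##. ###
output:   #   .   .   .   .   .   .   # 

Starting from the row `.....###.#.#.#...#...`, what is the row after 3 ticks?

.###..#........#...#.
..#.....######...#...
....###..####..#...#.

....###..####..#...#.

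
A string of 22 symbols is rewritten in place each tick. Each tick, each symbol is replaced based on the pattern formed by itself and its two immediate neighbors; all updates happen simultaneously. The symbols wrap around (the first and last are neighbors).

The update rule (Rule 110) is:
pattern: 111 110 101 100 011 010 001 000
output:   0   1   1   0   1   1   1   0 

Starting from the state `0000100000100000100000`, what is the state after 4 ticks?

0001100001100001100000
0011100011100011100000
0110100110100110100000
1111101111101111100000

1111101111101111100000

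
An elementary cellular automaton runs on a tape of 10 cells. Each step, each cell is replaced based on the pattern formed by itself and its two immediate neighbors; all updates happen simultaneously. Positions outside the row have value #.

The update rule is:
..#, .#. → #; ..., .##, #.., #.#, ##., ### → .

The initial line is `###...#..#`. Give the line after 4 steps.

.....##.#.
....#...#.
...##..##.
..#...#...

..#...#...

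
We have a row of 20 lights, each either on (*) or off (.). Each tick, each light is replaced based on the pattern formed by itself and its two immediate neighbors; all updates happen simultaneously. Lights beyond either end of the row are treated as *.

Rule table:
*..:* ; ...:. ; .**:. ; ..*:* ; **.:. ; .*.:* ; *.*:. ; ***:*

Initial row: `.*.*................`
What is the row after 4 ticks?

.....*.*........*...

tick 1: .*.**..............*
tick 2: .*...*............*.
tick 3: .**.***..........**.
tick 4: .....*.*........*...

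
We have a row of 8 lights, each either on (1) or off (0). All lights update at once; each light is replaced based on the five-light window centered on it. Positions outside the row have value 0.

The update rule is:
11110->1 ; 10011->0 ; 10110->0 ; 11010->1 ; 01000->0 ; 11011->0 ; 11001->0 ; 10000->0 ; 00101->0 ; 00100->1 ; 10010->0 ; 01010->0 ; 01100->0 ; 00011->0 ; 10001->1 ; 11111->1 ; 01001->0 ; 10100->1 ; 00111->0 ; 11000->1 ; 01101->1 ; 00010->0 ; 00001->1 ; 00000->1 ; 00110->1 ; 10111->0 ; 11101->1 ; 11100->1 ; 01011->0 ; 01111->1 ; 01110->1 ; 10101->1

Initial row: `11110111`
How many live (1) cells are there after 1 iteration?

01110011
count of 1: 5

5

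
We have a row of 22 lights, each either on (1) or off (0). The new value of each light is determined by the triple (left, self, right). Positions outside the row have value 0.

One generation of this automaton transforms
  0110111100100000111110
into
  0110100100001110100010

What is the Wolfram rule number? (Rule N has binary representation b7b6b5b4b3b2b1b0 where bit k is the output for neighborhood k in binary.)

73

position 5: 111 → 0  (bit 7 = 0)
position 2: 110 → 1  (bit 6 = 1)
position 3: 101 → 0  (bit 5 = 0)
position 8: 100 → 0  (bit 4 = 0)
position 1: 011 → 1  (bit 3 = 1)
position 10: 010 → 0  (bit 2 = 0)
position 0: 001 → 0  (bit 1 = 0)
position 12: 000 → 1  (bit 0 = 1)
bits b7..b0 = 01001001 = 73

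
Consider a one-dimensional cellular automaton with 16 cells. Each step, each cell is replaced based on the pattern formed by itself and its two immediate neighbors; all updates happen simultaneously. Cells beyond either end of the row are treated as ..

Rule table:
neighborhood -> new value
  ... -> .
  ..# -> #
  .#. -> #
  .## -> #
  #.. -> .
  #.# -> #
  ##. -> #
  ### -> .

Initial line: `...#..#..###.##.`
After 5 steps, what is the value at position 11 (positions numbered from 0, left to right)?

step 1: ..##.##.##.####.
step 2: .###########..#.
step 3: ##.........#.##.
step 4: ##........#####.
step 5: ##.......##...#.
position 11 holds .

.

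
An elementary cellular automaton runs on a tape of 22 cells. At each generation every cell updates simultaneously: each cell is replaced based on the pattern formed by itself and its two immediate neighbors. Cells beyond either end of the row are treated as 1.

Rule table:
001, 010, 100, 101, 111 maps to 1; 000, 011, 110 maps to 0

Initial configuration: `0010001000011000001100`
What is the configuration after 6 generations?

1111011100100100010011
1110101011111110111101
1101111101111101011010
1010111010111011100111
0111010111010101011011
1010111010111111100101

1010111010111111100101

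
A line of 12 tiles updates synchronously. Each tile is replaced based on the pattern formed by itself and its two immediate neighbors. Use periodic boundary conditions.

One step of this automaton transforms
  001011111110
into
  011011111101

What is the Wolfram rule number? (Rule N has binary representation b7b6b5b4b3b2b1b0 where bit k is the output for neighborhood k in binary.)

position 5: 111 → 1  (bit 7 = 1)
position 10: 110 → 0  (bit 6 = 0)
position 3: 101 → 0  (bit 5 = 0)
position 11: 100 → 1  (bit 4 = 1)
position 4: 011 → 1  (bit 3 = 1)
position 2: 010 → 1  (bit 2 = 1)
position 1: 001 → 1  (bit 1 = 1)
position 0: 000 → 0  (bit 0 = 0)
bits b7..b0 = 10011110 = 158

158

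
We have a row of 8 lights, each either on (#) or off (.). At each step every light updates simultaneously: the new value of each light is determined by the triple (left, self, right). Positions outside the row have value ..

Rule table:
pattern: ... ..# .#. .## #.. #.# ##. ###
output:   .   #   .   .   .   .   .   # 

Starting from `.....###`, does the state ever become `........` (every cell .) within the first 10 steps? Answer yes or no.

yes

step 1: ....#.#.
step 2: ...#....
step 3: ..#.....
step 4: .#......
step 5: #.......
step 6: ........
all cells are . at step 6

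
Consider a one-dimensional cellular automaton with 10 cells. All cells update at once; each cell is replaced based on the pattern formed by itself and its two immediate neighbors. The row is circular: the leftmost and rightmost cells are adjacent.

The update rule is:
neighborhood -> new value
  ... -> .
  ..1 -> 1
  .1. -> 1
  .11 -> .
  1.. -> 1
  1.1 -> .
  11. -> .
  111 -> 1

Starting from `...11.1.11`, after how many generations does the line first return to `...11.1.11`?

6

1.1...1...
1.11.111.1
......1...
.....111..
....1.1.1.
...11.1.11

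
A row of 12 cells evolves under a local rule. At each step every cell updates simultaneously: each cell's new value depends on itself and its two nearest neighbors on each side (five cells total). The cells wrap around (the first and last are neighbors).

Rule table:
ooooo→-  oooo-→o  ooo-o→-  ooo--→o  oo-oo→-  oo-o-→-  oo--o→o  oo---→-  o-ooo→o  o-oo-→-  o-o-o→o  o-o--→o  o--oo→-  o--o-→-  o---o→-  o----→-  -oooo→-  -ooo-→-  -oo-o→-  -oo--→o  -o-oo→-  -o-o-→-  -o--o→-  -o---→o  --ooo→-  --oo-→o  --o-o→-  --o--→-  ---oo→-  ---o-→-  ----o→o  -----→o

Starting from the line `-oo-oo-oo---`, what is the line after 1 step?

-o------o--o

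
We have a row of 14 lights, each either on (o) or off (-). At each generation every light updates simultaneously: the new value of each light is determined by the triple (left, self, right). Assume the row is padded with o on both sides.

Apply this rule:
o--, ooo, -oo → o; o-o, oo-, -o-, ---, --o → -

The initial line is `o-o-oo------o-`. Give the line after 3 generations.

generation 1: ----o-o-------
generation 2: o------o------
generation 3: -o------o-----

-o------o-----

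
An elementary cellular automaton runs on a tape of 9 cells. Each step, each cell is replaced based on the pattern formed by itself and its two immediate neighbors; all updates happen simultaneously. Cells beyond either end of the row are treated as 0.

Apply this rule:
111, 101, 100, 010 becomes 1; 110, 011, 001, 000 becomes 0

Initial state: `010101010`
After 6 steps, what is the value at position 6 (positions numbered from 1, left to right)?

0

step 1: 011111111
step 2: 001111110
step 3: 000111101
step 4: 000011011
step 5: 000000100
step 6: 000000110
position 6 holds 0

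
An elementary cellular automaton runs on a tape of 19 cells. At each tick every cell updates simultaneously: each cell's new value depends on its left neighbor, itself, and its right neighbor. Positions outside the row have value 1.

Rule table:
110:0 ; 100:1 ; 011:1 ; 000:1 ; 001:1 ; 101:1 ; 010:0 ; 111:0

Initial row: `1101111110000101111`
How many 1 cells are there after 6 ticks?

14

0011000001111011000
1110111111000110111
0001100000111101100
1111011111100011011
0000110000011110110
1111101111110001101
count of 1: 14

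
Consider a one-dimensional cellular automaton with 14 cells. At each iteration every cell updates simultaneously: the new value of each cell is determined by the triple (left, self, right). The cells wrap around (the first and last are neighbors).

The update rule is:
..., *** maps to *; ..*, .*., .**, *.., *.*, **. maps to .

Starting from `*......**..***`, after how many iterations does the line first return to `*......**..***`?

14

iteration 1: ..****......**
iteration 2: ...**..****...
iteration 3: **......**..**
iteration 4: *..****......*
iteration 5: ....**..****..
iteration 6: ***......**..*
iteration 7: **..****......
iteration 8: .....**..****.
iteration 9: ****......**..
iteration 10: .**..****.....
iteration 11: ......**..****
iteration 12: .****......**.
iteration 13: ..**..****....
iteration 14: *......**..***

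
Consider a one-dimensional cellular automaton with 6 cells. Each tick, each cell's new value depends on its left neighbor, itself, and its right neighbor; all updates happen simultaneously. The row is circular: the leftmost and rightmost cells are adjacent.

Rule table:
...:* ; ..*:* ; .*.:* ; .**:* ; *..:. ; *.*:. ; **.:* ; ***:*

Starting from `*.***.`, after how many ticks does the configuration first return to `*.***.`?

*.***.

1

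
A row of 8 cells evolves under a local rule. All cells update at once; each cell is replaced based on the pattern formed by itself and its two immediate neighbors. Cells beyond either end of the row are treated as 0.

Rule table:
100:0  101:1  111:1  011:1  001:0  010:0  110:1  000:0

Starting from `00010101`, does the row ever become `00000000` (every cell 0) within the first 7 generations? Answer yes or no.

yes

generation 1: 00001010
generation 2: 00000100
generation 3: 00000000
all cells are 0 at generation 3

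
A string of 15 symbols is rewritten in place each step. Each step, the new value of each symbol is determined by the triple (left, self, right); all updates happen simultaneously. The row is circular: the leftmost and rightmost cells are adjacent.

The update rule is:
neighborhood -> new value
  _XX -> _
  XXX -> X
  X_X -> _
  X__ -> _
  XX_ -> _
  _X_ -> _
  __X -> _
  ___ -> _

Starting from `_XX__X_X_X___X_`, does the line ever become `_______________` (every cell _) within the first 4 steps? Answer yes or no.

_______________
all cells are _ at step 1

yes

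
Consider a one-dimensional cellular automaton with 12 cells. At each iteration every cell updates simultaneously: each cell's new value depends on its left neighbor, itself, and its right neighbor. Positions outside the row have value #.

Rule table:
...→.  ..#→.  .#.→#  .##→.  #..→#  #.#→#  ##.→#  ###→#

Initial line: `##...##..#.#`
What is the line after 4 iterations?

###...##.##.
####...##.##
#####...##.#
######...##.

######...##.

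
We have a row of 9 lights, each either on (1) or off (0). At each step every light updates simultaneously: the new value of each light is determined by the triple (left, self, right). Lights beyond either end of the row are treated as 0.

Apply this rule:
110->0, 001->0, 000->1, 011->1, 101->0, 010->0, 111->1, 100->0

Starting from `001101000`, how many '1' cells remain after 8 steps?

101000011
000011010
111010000
110000111
100110110
000100100
110000001
100111100
count of 1: 5

5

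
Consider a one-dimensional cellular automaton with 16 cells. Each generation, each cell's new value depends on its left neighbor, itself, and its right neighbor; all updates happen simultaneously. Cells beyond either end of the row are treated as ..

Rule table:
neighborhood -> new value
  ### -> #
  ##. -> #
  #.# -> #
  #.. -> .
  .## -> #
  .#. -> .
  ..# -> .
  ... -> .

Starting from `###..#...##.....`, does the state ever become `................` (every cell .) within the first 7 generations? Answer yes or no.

generation 1: ###......##.....
generation 2: ###......##.....  (fixed point — unchanged through generation 7)
generation 7 is ###......##....., still not uniform .

no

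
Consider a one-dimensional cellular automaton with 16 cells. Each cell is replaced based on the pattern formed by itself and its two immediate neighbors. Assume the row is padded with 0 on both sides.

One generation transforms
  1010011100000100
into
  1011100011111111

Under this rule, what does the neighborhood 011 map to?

0

At position 5 the neighborhood is 011; the next row has 0 there.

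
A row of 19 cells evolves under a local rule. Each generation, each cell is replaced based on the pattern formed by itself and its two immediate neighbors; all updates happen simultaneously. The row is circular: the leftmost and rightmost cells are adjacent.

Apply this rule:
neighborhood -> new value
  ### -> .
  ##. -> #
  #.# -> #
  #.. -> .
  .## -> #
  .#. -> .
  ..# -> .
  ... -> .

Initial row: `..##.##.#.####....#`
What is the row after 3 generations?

..######.##..#.....
..#....####........
.......#..#........

.......#..#........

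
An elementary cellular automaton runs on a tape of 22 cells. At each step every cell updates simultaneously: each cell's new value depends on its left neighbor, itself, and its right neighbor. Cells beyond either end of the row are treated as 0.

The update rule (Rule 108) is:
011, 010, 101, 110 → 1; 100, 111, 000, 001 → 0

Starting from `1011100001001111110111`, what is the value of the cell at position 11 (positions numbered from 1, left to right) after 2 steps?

1110100001001000011101
1011100001001000010111
position 11 holds 0

0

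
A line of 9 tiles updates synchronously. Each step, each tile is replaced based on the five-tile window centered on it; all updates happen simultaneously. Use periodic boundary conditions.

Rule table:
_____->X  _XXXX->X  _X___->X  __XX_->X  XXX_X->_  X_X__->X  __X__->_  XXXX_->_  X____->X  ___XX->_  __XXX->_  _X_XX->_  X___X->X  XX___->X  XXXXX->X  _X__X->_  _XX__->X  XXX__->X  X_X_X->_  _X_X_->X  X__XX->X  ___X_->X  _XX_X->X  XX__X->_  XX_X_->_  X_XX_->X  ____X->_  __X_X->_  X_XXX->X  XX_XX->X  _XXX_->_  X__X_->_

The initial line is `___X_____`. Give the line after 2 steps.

X_X_XXXXX
____XXXX_

____XXXX_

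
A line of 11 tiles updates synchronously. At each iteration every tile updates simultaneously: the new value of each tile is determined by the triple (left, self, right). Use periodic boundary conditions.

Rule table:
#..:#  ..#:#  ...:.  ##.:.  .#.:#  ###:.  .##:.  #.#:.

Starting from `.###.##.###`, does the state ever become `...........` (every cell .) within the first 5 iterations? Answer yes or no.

iteration 1: ...........
all cells are . at iteration 1

yes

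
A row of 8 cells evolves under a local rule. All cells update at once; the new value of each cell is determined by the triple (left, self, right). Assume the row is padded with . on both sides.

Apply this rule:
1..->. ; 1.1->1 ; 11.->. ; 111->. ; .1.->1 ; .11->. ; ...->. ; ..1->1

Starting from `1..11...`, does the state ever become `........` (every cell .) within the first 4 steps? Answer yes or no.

yes

step 1: 1.1.....
step 2: 111.....
step 3: ........
all cells are . at step 3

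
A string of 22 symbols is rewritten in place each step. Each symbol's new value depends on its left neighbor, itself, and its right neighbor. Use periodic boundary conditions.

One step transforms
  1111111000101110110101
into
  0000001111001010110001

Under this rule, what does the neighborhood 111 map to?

0

At position 0 the neighborhood is 111; the next row has 0 there.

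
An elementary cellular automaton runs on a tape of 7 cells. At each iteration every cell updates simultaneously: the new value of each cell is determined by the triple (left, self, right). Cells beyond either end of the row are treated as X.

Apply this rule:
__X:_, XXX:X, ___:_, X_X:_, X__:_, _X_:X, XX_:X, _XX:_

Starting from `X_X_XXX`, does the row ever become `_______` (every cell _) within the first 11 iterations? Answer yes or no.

X_X__XX
X_X___X
X_X____
X_X____  (fixed point — unchanged through iteration 11)
iteration 11 is X_X____, still not uniform _

no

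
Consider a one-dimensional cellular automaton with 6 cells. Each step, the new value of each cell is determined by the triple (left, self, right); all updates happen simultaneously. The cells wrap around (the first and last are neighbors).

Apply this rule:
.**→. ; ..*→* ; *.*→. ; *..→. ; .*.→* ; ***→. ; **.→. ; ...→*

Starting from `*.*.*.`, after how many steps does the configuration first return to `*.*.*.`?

*.*.*.

1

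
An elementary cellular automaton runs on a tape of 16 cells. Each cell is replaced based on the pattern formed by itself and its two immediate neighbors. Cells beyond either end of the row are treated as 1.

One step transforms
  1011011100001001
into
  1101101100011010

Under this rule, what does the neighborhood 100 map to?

At position 8 the neighborhood is 100; the next row has 0 there.

0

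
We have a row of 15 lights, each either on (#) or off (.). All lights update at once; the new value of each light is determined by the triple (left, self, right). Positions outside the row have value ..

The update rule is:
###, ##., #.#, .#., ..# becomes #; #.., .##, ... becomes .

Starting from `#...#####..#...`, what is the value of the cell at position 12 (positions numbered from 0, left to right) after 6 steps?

.

#..#.####.##...
#.###.####.#...
##.###.#####...
.##.###.####...
#.##.###.###...
##.##.###.##...
position 12 holds .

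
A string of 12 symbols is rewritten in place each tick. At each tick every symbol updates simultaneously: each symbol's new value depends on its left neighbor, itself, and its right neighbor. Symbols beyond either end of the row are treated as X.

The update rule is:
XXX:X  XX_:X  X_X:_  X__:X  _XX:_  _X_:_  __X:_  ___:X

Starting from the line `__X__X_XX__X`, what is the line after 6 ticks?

tick 1: X__X____XX__
tick 2: XX__XXX__XX_
tick 3: XXX__XXX__X_
tick 4: XXXX__XXX___
tick 5: XXXXX__XXXX_
tick 6: XXXXXX__XXX_

XXXXXX__XXX_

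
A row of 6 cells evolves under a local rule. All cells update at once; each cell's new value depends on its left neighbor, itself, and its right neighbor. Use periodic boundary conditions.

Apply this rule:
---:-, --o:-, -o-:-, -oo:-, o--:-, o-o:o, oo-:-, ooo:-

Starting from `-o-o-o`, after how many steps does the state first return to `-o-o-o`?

step 1: o-o-o-
step 2: -o-o-o

2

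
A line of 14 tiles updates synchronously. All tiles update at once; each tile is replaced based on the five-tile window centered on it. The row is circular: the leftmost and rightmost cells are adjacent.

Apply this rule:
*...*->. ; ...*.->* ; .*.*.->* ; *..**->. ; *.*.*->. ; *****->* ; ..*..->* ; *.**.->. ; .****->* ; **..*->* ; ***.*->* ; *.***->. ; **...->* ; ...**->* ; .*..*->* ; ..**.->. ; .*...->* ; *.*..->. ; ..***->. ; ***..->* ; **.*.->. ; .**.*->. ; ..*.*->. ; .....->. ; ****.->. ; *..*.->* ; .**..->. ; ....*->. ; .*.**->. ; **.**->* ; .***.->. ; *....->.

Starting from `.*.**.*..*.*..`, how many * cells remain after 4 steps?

7

*......**.*.*.
.*....*....*.*
*.*..***..*.*.
.*.*...***.*.*
count of *: 7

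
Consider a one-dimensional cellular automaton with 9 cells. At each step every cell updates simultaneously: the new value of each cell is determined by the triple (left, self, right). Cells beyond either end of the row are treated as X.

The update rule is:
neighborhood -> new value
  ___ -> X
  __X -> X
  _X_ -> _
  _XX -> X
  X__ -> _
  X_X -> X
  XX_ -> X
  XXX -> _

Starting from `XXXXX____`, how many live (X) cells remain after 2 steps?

5

____X_XXX
_XXX_XX__
count of X: 5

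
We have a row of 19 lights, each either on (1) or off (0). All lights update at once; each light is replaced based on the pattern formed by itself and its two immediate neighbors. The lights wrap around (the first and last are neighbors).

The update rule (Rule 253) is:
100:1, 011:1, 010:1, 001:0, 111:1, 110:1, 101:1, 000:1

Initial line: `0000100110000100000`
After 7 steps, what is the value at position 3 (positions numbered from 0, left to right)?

1

1110110111110111111
1111111111111111111
1111111111111111111  (fixed point — unchanged through step 7)
position 3 holds 1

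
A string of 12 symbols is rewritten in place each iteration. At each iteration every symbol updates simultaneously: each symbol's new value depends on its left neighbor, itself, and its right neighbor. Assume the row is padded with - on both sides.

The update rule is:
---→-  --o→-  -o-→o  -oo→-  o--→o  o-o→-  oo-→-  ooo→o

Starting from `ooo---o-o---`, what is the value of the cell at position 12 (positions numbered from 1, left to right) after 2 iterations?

-

-o-o--o-oo--
-o-oo-o---o-
position 12 holds -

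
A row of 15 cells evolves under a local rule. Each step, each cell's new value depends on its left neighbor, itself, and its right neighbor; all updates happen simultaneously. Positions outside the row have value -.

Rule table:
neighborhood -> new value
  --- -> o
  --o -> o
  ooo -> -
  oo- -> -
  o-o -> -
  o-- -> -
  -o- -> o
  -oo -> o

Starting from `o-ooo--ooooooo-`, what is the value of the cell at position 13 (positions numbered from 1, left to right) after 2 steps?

o

o-o---oo-------
o-o-ooo--oooooo
position 13 holds o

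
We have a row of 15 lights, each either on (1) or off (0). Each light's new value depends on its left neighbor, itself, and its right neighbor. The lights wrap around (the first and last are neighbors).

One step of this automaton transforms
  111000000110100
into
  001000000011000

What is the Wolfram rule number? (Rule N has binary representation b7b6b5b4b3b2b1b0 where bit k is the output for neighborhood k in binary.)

96

position 1: 111 → 0  (bit 7 = 0)
position 2: 110 → 1  (bit 6 = 1)
position 11: 101 → 1  (bit 5 = 1)
position 3: 100 → 0  (bit 4 = 0)
position 0: 011 → 0  (bit 3 = 0)
position 12: 010 → 0  (bit 2 = 0)
position 8: 001 → 0  (bit 1 = 0)
position 4: 000 → 0  (bit 0 = 0)
bits b7..b0 = 01100000 = 96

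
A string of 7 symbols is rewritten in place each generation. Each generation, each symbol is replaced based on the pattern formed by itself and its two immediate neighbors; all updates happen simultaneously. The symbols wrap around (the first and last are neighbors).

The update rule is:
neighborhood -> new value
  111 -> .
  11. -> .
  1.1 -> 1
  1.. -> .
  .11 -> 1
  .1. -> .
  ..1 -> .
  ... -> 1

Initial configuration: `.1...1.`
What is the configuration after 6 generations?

..1111.

generation 1: ...1...
generation 2: 11...11
generation 3: ...1.1.
generation 4: 11..1..
generation 5: 1......
generation 6: ..1111.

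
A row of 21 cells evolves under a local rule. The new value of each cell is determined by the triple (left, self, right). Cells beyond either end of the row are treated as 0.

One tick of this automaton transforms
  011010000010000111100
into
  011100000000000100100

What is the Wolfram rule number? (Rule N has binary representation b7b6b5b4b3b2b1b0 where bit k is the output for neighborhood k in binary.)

position 16: 111 → 0  (bit 7 = 0)
position 2: 110 → 1  (bit 6 = 1)
position 3: 101 → 1  (bit 5 = 1)
position 5: 100 → 0  (bit 4 = 0)
position 1: 011 → 1  (bit 3 = 1)
position 4: 010 → 0  (bit 2 = 0)
position 0: 001 → 0  (bit 1 = 0)
position 6: 000 → 0  (bit 0 = 0)
bits b7..b0 = 01101000 = 104

104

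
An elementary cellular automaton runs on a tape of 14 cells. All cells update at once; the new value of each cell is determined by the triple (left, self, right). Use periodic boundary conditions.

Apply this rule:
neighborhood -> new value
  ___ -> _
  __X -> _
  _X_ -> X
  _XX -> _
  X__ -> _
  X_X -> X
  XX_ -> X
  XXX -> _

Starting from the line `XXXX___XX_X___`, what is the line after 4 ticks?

___X____XXX___
___X______X___
___X______X___  (fixed point — unchanged through tick 4)

___X______X___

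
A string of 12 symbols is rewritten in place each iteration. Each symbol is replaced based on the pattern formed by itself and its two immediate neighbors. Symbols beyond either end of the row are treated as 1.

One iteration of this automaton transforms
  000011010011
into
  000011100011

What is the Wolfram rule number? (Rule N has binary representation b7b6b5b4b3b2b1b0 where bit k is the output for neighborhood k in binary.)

position 11: 111 → 1  (bit 7 = 1)
position 5: 110 → 1  (bit 6 = 1)
position 6: 101 → 1  (bit 5 = 1)
position 0: 100 → 0  (bit 4 = 0)
position 4: 011 → 1  (bit 3 = 1)
position 7: 010 → 0  (bit 2 = 0)
position 3: 001 → 0  (bit 1 = 0)
position 1: 000 → 0  (bit 0 = 0)
bits b7..b0 = 11101000 = 232

232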